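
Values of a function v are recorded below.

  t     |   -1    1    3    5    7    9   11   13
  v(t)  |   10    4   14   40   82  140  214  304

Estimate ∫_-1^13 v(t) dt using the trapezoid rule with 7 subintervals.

1302

Δt = 2.
T_7 = (2/2)·[10 + 2·4 + 2·14 + 2·40 + 2·82 + 2·140 + 2·214 + 304] = 1302.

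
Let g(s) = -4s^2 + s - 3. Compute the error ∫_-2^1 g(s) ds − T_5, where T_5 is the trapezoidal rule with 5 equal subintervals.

0.72

Exact integral: ∫_-2^1 g(s) ds = -22.5.
T_5 = -23.22.
Error = -22.5 − (-23.22) = 0.72.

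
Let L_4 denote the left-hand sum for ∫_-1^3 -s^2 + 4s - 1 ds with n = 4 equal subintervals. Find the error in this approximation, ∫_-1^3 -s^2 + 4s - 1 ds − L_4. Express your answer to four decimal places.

Exact integral: ∫_-1^3 f(s) ds ≈ 2.666667.
L_4 = -2.
Error ≈ 2.666667 − (-2) ≈ 4.6667.

4.6667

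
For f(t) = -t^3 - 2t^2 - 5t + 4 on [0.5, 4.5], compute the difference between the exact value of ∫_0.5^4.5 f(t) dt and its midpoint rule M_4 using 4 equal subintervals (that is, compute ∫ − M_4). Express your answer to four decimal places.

Exact integral: ∫_0.5^4.5 f(t) dt ≈ -197.166667.
M_4 = -194.
Error ≈ -197.166667 − (-194) ≈ -3.1667.

-3.1667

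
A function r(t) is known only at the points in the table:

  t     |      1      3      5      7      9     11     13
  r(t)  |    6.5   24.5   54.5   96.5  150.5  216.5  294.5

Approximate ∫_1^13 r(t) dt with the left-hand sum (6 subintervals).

Δt = 2.
Sum = 2·[6.5 + 24.5 + 54.5 + 96.5 + 150.5 + 216.5] = 1098.

1098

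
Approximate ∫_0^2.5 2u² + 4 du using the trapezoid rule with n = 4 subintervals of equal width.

20.7421875

Δu = (2.5 − 0)/4 = 0.625.
f(0) = 4, f(0.625) = 4.78125, f(1.25) = 7.125, f(1.875) = 11.03125, f(2.5) = 16.5.
T_4 = (Δu/2)·[f(u_0) + 2f(u_1) + 2f(u_2) + 2f(u_3) + f(u_4)].
Sum = 20.7421875.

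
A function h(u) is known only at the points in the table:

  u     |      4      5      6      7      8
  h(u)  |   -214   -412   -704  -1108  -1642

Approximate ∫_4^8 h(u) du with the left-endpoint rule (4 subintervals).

-2438

Δu = 1.
Sum = 1·[(-214) + (-412) + (-704) + (-1108)] = -2438.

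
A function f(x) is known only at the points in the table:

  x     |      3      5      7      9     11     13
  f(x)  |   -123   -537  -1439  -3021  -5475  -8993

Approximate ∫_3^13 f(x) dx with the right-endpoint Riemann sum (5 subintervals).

-38930

Δx = 2.
Sum = 2·[(-537) + (-1439) + (-3021) + (-5475) + (-8993)] = -38930.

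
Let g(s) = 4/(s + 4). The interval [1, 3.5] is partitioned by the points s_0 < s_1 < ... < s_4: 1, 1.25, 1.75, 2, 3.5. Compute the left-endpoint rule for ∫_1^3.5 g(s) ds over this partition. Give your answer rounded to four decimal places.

1.7549

Subinterval widths: 0.25, 0.5, 0.25, 1.5.
Left endpoints: 1, 1.25, 1.75, 2.
g(1) = 0.8, g(1.25) = 16/21, g(1.75) = 16/23, g(2) = 2/3.
Sum = Σ Δs_i · g(s_i).
Sum ≈ 1.7549.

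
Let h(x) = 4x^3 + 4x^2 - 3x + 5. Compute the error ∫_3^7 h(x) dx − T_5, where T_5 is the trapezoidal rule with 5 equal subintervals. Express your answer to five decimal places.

-27.30667

Exact integral: ∫_3^7 h(x) dx ≈ 2701.3333333.
T_5 = 2728.64.
Error ≈ 2701.3333333 − 2728.64 ≈ -27.30667.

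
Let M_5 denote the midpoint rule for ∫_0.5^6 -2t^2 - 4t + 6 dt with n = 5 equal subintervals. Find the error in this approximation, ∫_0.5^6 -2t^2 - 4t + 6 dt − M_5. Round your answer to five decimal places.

-1.10917

Exact integral: ∫_0.5^6 f(t) dt ≈ -182.4166667.
M_5 = -181.3075.
Error ≈ -182.4166667 − (-181.3075) ≈ -1.10917.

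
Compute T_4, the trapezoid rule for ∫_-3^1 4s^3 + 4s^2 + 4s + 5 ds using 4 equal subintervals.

-44

Δs = (1 − (-3))/4 = 1.
f(-3) = -79, f(-2) = -19, f(-1) = 1, f(0) = 5, f(1) = 17.
T_4 = (Δs/2)·[f(s_0) + 2f(s_1) + 2f(s_2) + 2f(s_3) + f(s_4)].
Sum = -44.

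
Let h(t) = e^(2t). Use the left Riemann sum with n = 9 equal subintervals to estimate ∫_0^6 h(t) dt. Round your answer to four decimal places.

Δt = (6 − 0)/9 = 2/3.
Left endpoints: 0, 2/3, 4/3, 2, 8/3, 10/3, 4, 14/3, 16/3.
h(0) ≈ 1.0000, h(2/3) ≈ 3.7937, h(4/3) ≈ 14.3919, h(2) ≈ 54.5982, h(8/3) ≈ 207.1272, h(10/3) ≈ 785.7720, h(4) ≈ 2980.9580, h(14/3) ≈ 11308.7646, h(16/3) ≈ 42901.6972.
Sum = Δt · [h(0) + h(2/3) + h(4/3) + ...].
Sum ≈ 38838.7352.

38838.7352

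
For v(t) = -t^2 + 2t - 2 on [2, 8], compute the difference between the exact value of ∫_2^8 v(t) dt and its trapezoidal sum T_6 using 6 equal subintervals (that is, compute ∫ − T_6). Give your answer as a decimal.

1

Exact integral: ∫_2^8 v(t) dt = -120.
T_6 = -121.
Error = -120 − (-121) = 1.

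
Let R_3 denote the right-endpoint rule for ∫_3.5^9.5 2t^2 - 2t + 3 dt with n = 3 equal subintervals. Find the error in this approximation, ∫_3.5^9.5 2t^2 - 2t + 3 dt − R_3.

-152

Exact integral: ∫_3.5^9.5 f(t) dt = 483.
R_3 = 635.
Error = 483 − 635 = -152.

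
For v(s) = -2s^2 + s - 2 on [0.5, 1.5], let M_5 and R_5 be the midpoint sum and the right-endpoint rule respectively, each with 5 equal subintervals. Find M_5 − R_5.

0.32

M_5 = -3.16.
R_5 = -3.48.
M_5 − R_5 = 0.32.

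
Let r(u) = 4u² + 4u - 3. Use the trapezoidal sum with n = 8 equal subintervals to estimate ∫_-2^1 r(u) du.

Δu = (1 − (-2))/8 = 0.375.
r(-2) = 5, r(-1.625) = 1.0625, r(-1.25) = -1.75, r(-0.875) = -3.4375, r(-0.5) = -4, r(-0.125) = -3.4375, r(0.25) = -1.75, r(0.625) = 1.0625, r(1) = 5.
T_8 = (Δu/2)·[r(u_0) + 2r(u_1) + ... + 2r(u_{7}) + r(u_8)].
Sum = -2.71875.

-2.71875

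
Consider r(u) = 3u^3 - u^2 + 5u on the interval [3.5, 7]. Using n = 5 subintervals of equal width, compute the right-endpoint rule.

Δu = (7 − 3.5)/5 = 0.7.
Right endpoints: 4.2, 4.9, 5.6, 6.3, 7.
r(4.2) = 225.624, r(4.9) = 353.437, r(5.6) = 523.488, r(6.3) = 741.951, r(7) = 1015.
Sum = Δu · [r(4.2) + r(4.9) + r(5.6) + r(6.3) + r(7)].
Sum = 2001.65.

2001.65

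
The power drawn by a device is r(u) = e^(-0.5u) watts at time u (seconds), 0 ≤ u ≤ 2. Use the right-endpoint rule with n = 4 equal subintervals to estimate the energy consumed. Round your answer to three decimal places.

1.113

Δu = (2 − 0)/4 = 0.5.
Right endpoints: 0.5, 1, 1.5, 2.
r(0.5) ≈ 0.779, r(1) ≈ 0.607, r(1.5) ≈ 0.472, r(2) ≈ 0.368.
Sum = Δu · [r(0.5) + r(1) + r(1.5) + r(2)].
Sum ≈ 1.113.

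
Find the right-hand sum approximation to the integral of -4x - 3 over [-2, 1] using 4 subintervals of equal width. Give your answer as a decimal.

-7.5

Δx = (1 − (-2))/4 = 0.75.
Right endpoints: -1.25, -0.5, 0.25, 1.
f(-1.25) = 2, f(-0.5) = -1, f(0.25) = -4, f(1) = -7.
Sum = Δx · [f(-1.25) + f(-0.5) + f(0.25) + f(1)].
Sum = -7.5.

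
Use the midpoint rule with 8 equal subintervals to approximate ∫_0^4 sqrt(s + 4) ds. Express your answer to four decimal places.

9.7524

Δs = (4 − 0)/8 = 0.5.
Midpoints: 0.25, 0.75, 1.25, 1.75, 2.25, 2.75, 3.25, 3.75.
f(0.25) ≈ 2.0616, f(0.75) ≈ 2.1794, f(1.25) ≈ 2.2913, f(1.75) ≈ 2.3979, f(2.25) ≈ 2.5000, f(2.75) ≈ 2.5981, f(3.25) ≈ 2.6926, f(3.75) ≈ 2.7839.
Sum = Δs · [f(0.25) + f(0.75) + f(1.25) + ...].
Sum ≈ 9.7524.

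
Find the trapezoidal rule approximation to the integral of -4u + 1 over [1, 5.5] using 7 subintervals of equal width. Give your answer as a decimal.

Δu = (5.5 − 1)/7 = 9/14.
f(1) = -3, f(23/14) = -39/7, f(16/7) = -57/7, f(41/14) = -75/7, f(25/7) = -93/7, f(59/14) = -111/7, f(34/7) = -129/7, f(5.5) = -21.
T_7 = (Δu/2)·[f(u_0) + 2f(u_1) + ... + 2f(u_{6}) + f(u_7)].
Sum = -54.

-54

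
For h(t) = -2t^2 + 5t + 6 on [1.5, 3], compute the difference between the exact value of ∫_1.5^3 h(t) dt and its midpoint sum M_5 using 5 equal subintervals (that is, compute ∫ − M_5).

-0.0225

Exact integral: ∫_1.5^3 h(t) dt = 10.125.
M_5 = 10.1475.
Error = 10.125 − 10.1475 = -0.0225.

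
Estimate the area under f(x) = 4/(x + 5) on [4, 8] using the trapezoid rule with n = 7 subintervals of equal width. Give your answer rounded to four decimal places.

1.4716

Δx = (8 − 4)/7 = 4/7.
f(4) = 4/9, f(32/7) = 28/67, f(36/7) = 28/71, f(40/7) = 28/75, f(44/7) = 28/79, f(48/7) = 28/83, f(52/7) = 28/87, f(8) = 4/13.
T_7 = (Δx/2)·[f(x_0) + 2f(x_1) + ... + 2f(x_{6}) + f(x_7)].
Sum ≈ 1.4716.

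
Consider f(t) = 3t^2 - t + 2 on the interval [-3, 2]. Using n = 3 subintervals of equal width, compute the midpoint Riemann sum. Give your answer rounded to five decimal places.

Δt = (2 − (-3))/3 = 5/3.
Midpoints: -13/6, -0.5, 7/6.
f(-13/6) = 18.25, f(-0.5) = 3.25, f(7/6) = 59/12.
Sum = Δt · [f(-13/6) + f(-0.5) + f(7/6)].
Sum ≈ 44.02778.

44.02778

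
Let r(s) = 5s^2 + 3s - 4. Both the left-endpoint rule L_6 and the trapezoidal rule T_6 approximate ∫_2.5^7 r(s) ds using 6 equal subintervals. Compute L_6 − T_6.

L_6 = 508.640625.
T_6 = 593.859375.
L_6 − T_6 = -85.21875.

-85.21875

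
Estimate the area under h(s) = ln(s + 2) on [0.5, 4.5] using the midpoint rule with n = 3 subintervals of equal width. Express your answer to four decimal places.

Δs = (4.5 − 0.5)/3 = 4/3.
Midpoints: 7/6, 2.5, 23/6.
h(7/6) ≈ 1.1527, h(2.5) ≈ 1.5041, h(23/6) ≈ 1.7636.
Sum = Δs · [h(7/6) + h(2.5) + h(23/6)].
Sum ≈ 5.8938.

5.8938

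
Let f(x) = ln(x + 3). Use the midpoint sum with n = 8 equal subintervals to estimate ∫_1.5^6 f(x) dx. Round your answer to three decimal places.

8.508

Δx = (6 − 1.5)/8 = 0.5625.
Midpoints: 1.78125, 2.34375, 2.90625, 3.46875, 4.03125, 4.59375, 5.15625, 5.71875.
f(1.78125) ≈ 1.565, f(2.34375) ≈ 1.676, f(2.90625) ≈ 1.776, f(3.46875) ≈ 1.867, f(4.03125) ≈ 1.950, f(4.59375) ≈ 2.027, f(5.15625) ≈ 2.099, f(5.71875) ≈ 2.165.
Sum = Δx · [f(1.78125) + f(2.34375) + f(2.90625) + ...].
Sum ≈ 8.508.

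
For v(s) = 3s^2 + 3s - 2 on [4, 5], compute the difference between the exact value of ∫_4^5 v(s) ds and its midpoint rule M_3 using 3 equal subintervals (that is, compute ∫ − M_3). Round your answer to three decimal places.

Exact integral: ∫_4^5 v(s) ds = 72.5.
M_3 ≈ 72.47222.
Error ≈ 72.5 − 72.47222 ≈ 0.028.

0.028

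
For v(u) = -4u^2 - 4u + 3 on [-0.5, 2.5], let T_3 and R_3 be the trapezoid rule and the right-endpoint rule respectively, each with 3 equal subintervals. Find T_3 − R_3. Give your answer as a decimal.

18

T_3 = -26.
R_3 = -44.
T_3 − R_3 = 18.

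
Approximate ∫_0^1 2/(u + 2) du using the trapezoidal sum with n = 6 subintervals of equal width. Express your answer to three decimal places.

Δu = (1 − 0)/6 = 1/6.
f(0) = 1, f(1/6) = 12/13, f(1/3) = 6/7, f(0.5) = 0.8, f(2/3) = 0.75, f(5/6) = 12/17, f(1) = 2/3.
T_6 = (Δu/2)·[f(u_0) + 2f(u_1) + ... + 2f(u_{5}) + f(u_6)].
Sum ≈ 0.812.

0.812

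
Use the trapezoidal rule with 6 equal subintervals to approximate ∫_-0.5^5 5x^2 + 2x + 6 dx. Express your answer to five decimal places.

270.14294

Δx = (5 − (-0.5))/6 = 11/12.
f(-0.5) = 6.25, f(5/12) = 1109/144, f(4/3) = 158/9, f(2.25) = 35.8125, f(19/6) = 2249/36, f(49/12) = 14045/144, f(5) = 141.
T_6 = (Δx/2)·[f(x_0) + 2f(x_1) + ... + 2f(x_{5}) + f(x_6)].
Sum ≈ 270.14294.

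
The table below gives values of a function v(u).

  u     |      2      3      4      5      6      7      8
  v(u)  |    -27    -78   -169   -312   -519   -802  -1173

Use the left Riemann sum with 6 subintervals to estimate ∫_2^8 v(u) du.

Δu = 1.
Sum = 1·[(-27) + (-78) + (-169) + (-312) + (-519) + (-802)] = -1907.

-1907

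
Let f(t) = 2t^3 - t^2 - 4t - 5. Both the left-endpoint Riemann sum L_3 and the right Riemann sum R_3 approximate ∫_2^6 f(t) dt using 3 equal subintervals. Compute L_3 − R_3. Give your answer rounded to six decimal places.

-490.666667

L_3 ≈ 268.59259259.
R_3 ≈ 759.25925926.
L_3 − R_3 ≈ -490.666667.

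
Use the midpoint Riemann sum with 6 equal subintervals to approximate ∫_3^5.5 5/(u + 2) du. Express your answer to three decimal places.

2.027

Δu = (5.5 − 3)/6 = 5/12.
Midpoints: 77/24, 3.625, 97/24, 107/24, 4.875, 127/24.
f(77/24) = 0.96, f(3.625) = 8/9, f(97/24) = 24/29, f(107/24) = 24/31, f(4.875) = 8/11, f(127/24) = 24/35.
Sum = Δu · [f(77/24) + f(3.625) + f(97/24) + ...].
Sum ≈ 2.027.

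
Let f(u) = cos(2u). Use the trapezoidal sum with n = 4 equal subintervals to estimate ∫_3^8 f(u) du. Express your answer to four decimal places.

Δu = (8 − 3)/4 = 1.25.
f(3) ≈ 0.9602, f(4.25) ≈ -0.6020, f(5.5) ≈ 0.0044, f(6.75) ≈ 0.5949, f(8) ≈ -0.9577.
T_4 = (Δu/2)·[f(u_0) + 2f(u_1) + 2f(u_2) + 2f(u_3) + f(u_4)].
Sum ≈ -0.0018.

-0.0018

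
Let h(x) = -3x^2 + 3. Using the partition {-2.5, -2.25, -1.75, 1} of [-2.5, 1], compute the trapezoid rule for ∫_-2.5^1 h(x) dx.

Subinterval widths: 0.25, 0.5, 2.75.
h(-2.5) = -15.75, h(-2.25) = -12.1875, h(-1.75) = -6.1875, h(1) = 0.
On each subinterval the trapezoid contributes (Δx_i/2)·[h(x_{i-1}) + h(x_i)].
Sum = -16.59375.

-16.59375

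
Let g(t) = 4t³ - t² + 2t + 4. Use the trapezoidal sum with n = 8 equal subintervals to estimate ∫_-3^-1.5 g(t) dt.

Δt = (-1.5 − (-3))/8 = 0.1875.
g(-3) = -119, g(-2.8125) = -100889/1024, g(-2.625) = -80.4921875, g(-2.4375) = -66299/1024, g(-2.25) = -51.125, g(-2.0625) = -40421/1024, g(-1.875) = -29.6328125, g(-1.6875) = -21959/1024, g(-1.5) = -14.75.
T_8 = (Δt/2)·[g(t_0) + 2g(t_1) + ... + 2g(t_{7}) + g(t_8)].
Sum = -84.80859375.

-84.80859375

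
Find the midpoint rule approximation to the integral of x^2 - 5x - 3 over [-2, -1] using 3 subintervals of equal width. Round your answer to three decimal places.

Δx = (-1 − (-2))/3 = 1/3.
Midpoints: -11/6, -1.5, -7/6.
f(-11/6) = 343/36, f(-1.5) = 6.75, f(-7/6) = 151/36.
Sum = Δx · [f(-11/6) + f(-1.5) + f(-7/6)].
Sum ≈ 6.824.

6.824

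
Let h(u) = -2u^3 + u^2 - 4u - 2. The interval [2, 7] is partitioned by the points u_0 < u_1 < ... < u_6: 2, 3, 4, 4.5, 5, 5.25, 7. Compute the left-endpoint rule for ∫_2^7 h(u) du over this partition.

-797.2265625

Subinterval widths: 1, 1, 0.5, 0.5, 0.25, 1.75.
Left endpoints: 2, 3, 4, 4.5, 5, 5.25.
h(2) = -22, h(3) = -59, h(4) = -130, h(4.5) = -182, h(5) = -247, h(5.25) = -284.84375.
Sum = Σ Δu_i · h(u_i).
Sum = -797.2265625.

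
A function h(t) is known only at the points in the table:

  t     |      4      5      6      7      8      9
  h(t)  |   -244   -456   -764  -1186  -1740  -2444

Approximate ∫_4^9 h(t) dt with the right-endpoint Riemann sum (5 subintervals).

-6590

Δt = 1.
Sum = 1·[(-456) + (-764) + (-1186) + (-1740) + (-2444)] = -6590.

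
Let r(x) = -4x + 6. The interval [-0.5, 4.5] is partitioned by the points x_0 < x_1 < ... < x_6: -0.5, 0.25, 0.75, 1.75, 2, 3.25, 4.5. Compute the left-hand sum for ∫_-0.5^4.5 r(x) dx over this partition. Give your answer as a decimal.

0

Subinterval widths: 0.75, 0.5, 1, 0.25, 1.25, 1.25.
Left endpoints: -0.5, 0.25, 0.75, 1.75, 2, 3.25.
r(-0.5) = 8, r(0.25) = 5, r(0.75) = 3, r(1.75) = -1, r(2) = -2, r(3.25) = -7.
Sum = Σ Δx_i · r(x_i).
Sum = 0.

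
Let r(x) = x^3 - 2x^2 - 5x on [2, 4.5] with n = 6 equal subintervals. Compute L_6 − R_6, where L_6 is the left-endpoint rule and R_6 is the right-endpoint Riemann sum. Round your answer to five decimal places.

-15.88542

L_6 ≈ -4.9081308.
R_6 ≈ 10.9772859.
L_6 − R_6 ≈ -15.88542.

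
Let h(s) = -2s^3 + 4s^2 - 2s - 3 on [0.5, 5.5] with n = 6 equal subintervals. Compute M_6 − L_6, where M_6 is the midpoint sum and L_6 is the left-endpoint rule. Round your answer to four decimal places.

M_6 ≈ -276.782407.
L_6 ≈ -196.226852.
M_6 − L_6 ≈ -80.5556.

-80.5556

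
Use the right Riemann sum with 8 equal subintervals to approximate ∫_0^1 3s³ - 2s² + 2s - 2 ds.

Δs = (1 − 0)/8 = 0.125.
Right endpoints: 0.125, 0.25, 0.375, 0.5, 0.625, 0.75, 0.875, 1.
f(0.125) = -909/512, f(0.25) = -1.578125, f(0.375) = -703/512, f(0.5) = -1.125, f(0.625) = -409/512, f(0.75) = -0.359375, f(0.875) = 117/512, f(1) = 1.
Sum = Δs · [f(0.125) + f(0.25) + f(0.375) + ...].
Sum = -0.72265625.

-0.72265625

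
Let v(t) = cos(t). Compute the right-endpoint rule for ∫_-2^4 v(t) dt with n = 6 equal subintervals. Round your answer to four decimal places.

Δt = (4 − (-2))/6 = 1.
Right endpoints: -1, 0, 1, 2, 3, 4.
v(-1) ≈ 0.5403, v(0) ≈ 1.0000, v(1) ≈ 0.5403, v(2) ≈ -0.4161, v(3) ≈ -0.9900, v(4) ≈ -0.6536.
Sum = Δt · [v(-1) + v(0) + v(1) + ...].
Sum ≈ 0.0208.

0.0208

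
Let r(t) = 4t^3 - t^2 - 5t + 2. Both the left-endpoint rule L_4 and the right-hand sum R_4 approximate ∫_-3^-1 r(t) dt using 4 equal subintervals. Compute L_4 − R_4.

-51

L_4 = -92.25.
R_4 = -41.25.
L_4 − R_4 = -51.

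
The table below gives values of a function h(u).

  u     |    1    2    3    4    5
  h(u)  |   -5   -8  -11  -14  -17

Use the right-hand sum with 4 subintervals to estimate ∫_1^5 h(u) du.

Δu = 1.
Sum = 1·[(-8) + (-11) + (-14) + (-17)] = -50.

-50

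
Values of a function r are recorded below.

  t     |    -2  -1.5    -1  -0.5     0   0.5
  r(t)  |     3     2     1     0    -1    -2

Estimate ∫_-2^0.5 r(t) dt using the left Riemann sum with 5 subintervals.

Δt = 0.5.
Sum = 0.5·[3 + 2 + 1 + 0 + (-1)] = 2.5.

2.5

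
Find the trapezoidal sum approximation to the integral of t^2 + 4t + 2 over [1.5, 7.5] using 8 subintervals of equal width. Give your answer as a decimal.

260.0625

Δt = (7.5 − 1.5)/8 = 0.75.
f(1.5) = 10.25, f(2.25) = 16.0625, f(3) = 23, f(3.75) = 31.0625, f(4.5) = 40.25, f(5.25) = 50.5625, f(6) = 62, f(6.75) = 74.5625, f(7.5) = 88.25.
T_8 = (Δt/2)·[f(t_0) + 2f(t_1) + ... + 2f(t_{7}) + f(t_8)].
Sum = 260.0625.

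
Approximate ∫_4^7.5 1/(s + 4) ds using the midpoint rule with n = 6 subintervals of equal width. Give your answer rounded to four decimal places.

Δs = (7.5 − 4)/6 = 7/12.
Midpoints: 103/24, 4.875, 131/24, 145/24, 6.625, 173/24.
f(103/24) = 24/199, f(4.875) = 8/71, f(131/24) = 24/227, f(145/24) = 24/241, f(6.625) = 8/85, f(173/24) = 24/269.
Sum = Δs · [f(103/24) + f(4.875) + f(131/24) + ...].
Sum ≈ 0.3628.

0.3628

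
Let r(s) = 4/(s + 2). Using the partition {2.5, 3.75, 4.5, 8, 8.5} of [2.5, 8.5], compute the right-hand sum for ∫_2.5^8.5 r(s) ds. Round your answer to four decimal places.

Subinterval widths: 1.25, 0.75, 3.5, 0.5.
Right endpoints: 3.75, 4.5, 8, 8.5.
r(3.75) = 16/23, r(4.5) = 8/13, r(8) = 0.4, r(8.5) = 8/21.
Sum = Σ Δs_i · r(s_i).
Sum ≈ 2.9216.

2.9216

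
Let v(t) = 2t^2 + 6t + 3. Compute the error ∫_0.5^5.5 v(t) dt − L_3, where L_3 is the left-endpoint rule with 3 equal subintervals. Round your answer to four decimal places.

Exact integral: ∫_0.5^5.5 v(t) dt ≈ 215.833333.
L_3 ≈ 145.462963.
Error ≈ 215.833333 − 145.462963 ≈ 70.3704.

70.3704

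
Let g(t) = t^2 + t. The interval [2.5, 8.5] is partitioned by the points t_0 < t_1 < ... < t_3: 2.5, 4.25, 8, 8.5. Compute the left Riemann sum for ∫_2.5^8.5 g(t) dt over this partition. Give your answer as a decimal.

Subinterval widths: 1.75, 3.75, 0.5.
Left endpoints: 2.5, 4.25, 8.
g(2.5) = 8.75, g(4.25) = 22.3125, g(8) = 72.
Sum = Σ Δt_i · g(t_i).
Sum = 134.984375.

134.984375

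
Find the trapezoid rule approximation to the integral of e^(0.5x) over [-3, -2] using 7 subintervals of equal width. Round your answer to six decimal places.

0.289622

Δx = (-2 − (-3))/7 = 1/7.
f(-3) ≈ 0.223130, f(-20/7) ≈ 0.239651, f(-19/7) ≈ 0.257395, f(-18/7) ≈ 0.276453, f(-17/7) ≈ 0.296922, f(-16/7) ≈ 0.318907, f(-15/7) ≈ 0.342519, f(-2) ≈ 0.367879.
T_7 = (Δx/2)·[f(x_0) + 2f(x_1) + ... + 2f(x_{6}) + f(x_7)].
Sum ≈ 0.289622.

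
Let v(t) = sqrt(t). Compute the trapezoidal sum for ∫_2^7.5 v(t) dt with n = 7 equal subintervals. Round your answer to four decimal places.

Δt = (7.5 − 2)/7 = 11/14.
v(2) ≈ 1.4142, v(39/14) ≈ 1.6690, v(25/7) ≈ 1.8898, v(61/14) ≈ 2.0874, v(36/7) ≈ 2.2678, v(83/14) ≈ 2.4349, v(47/7) ≈ 2.5912, v(7.5) ≈ 2.7386.
T_7 = (Δt/2)·[v(t_0) + 2v(t_1) + ... + 2v(t_{6}) + v(t_7)].
Sum ≈ 11.7987.

11.7987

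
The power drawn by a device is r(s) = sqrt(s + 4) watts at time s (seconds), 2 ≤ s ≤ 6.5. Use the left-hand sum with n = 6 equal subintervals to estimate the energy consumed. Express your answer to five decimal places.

Δs = (6.5 − 2)/6 = 0.75.
Left endpoints: 2, 2.75, 3.5, 4.25, 5, 5.75.
r(2) ≈ 2.44949, r(2.75) ≈ 2.59808, r(3.5) ≈ 2.73861, r(4.25) ≈ 2.87228, r(5) ≈ 3.00000, r(5.75) ≈ 3.12250.
Sum = Δs · [r(2) + r(2.75) + r(3.5) + ...].
Sum ≈ 12.58572.

12.58572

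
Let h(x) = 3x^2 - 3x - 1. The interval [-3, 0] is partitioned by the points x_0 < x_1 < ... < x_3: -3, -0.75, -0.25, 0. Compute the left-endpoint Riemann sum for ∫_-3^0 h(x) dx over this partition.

80.203125

Subinterval widths: 2.25, 0.5, 0.25.
Left endpoints: -3, -0.75, -0.25.
h(-3) = 35, h(-0.75) = 2.9375, h(-0.25) = -0.0625.
Sum = Σ Δx_i · h(x_i).
Sum = 80.203125.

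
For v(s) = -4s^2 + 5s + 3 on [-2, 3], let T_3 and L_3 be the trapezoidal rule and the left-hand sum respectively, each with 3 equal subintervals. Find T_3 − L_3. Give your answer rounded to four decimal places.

T_3 ≈ -28.425926.
L_3 ≈ -32.592593.
T_3 − L_3 ≈ 4.1667.

4.1667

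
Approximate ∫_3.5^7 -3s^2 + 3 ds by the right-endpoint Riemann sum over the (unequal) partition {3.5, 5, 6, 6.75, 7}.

-349.265625

Subinterval widths: 1.5, 1, 0.75, 0.25.
Right endpoints: 5, 6, 6.75, 7.
f(5) = -72, f(6) = -105, f(6.75) = -133.6875, f(7) = -144.
Sum = Σ Δs_i · f(s_i).
Sum = -349.265625.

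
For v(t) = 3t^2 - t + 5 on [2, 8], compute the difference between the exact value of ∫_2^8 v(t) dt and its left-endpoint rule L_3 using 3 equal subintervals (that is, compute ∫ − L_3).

Exact integral: ∫_2^8 v(t) dt = 504.
L_3 = 342.
Error = 504 − 342 = 162.

162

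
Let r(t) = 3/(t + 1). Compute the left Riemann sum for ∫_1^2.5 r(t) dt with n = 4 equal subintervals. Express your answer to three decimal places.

Δt = (2.5 − 1)/4 = 0.375.
Left endpoints: 1, 1.375, 1.75, 2.125.
r(1) = 1.5, r(1.375) = 24/19, r(1.75) = 12/11, r(2.125) = 0.96.
Sum = Δt · [r(1) + r(1.375) + r(1.75) + r(2.125)].
Sum ≈ 1.805.

1.805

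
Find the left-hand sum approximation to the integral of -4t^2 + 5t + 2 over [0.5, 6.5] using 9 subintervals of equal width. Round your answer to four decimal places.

-204.7778

Δt = (6.5 − 0.5)/9 = 2/3.
Left endpoints: 0.5, 7/6, 11/6, 2.5, 19/6, 23/6, 4.5, 31/6, 35/6.
f(0.5) = 3.5, f(7/6) = 43/18, f(11/6) = -41/18, f(2.5) = -10.5, f(19/6) = -401/18, f(23/6) = -677/18, f(4.5) = -56.5, f(31/6) = -1421/18, f(35/6) = -1889/18.
Sum = Δt · [f(0.5) + f(7/6) + f(11/6) + ...].
Sum ≈ -204.7778.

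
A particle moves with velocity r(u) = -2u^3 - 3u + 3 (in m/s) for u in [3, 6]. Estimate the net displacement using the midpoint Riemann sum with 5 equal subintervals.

Δu = (6 − 3)/5 = 0.6.
Midpoints: 3.3, 3.9, 4.5, 5.1, 5.7.
r(3.3) = -78.774, r(3.9) = -127.338, r(4.5) = -192.75, r(5.1) = -277.602, r(5.7) = -384.486.
Sum = Δu · [r(3.3) + r(3.9) + r(4.5) + r(5.1) + r(5.7)].
Sum = -636.57.

-636.57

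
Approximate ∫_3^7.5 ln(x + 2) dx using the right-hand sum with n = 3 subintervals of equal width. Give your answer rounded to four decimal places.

9.3038

Δx = (7.5 − 3)/3 = 1.5.
Right endpoints: 4.5, 6, 7.5.
f(4.5) ≈ 1.8718, f(6) ≈ 2.0794, f(7.5) ≈ 2.2513.
Sum = Δx · [f(4.5) + f(6) + f(7.5)].
Sum ≈ 9.3038.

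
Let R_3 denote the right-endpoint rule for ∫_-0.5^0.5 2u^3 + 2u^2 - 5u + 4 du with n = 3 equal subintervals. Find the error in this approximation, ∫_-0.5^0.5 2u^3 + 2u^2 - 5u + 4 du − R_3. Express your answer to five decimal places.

Exact integral: ∫_-0.5^0.5 f(u) du ≈ 4.1666667.
R_3 ≈ 3.4537037.
Error ≈ 4.1666667 − 3.4537037 ≈ 0.71296.

0.71296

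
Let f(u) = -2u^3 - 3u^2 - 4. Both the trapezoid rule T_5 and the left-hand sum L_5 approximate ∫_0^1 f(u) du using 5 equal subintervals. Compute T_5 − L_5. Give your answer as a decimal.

-0.5

T_5 = -5.54.
L_5 = -5.04.
T_5 − L_5 = -0.5.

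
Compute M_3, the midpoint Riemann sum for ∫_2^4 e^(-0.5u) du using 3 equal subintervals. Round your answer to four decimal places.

0.4629

Δu = (4 − 2)/3 = 2/3.
Midpoints: 7/3, 3, 11/3.
f(7/3) ≈ 0.3114, f(3) ≈ 0.2231, f(11/3) ≈ 0.1599.
Sum = Δu · [f(7/3) + f(3) + f(11/3)].
Sum ≈ 0.4629.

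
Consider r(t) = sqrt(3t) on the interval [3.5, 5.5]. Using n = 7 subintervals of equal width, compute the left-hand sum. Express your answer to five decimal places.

7.21519

Δt = (5.5 − 3.5)/7 = 2/7.
Left endpoints: 3.5, 53/14, 57/14, 61/14, 65/14, 69/14, 73/14.
r(3.5) ≈ 3.24037, r(53/14) ≈ 3.37004, r(57/14) ≈ 3.49489, r(61/14) ≈ 3.61544, r(65/14) ≈ 3.73210, r(69/14) ≈ 3.84522, r(73/14) ≈ 3.95511.
Sum = Δt · [r(3.5) + r(53/14) + r(57/14) + ...].
Sum ≈ 7.21519.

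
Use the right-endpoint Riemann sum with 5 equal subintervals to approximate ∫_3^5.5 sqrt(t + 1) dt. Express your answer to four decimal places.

5.8508

Δt = (5.5 − 3)/5 = 0.5.
Right endpoints: 3.5, 4, 4.5, 5, 5.5.
f(3.5) ≈ 2.1213, f(4) ≈ 2.2361, f(4.5) ≈ 2.3452, f(5) ≈ 2.4495, f(5.5) ≈ 2.5495.
Sum = Δt · [f(3.5) + f(4) + f(4.5) + f(5) + f(5.5)].
Sum ≈ 5.8508.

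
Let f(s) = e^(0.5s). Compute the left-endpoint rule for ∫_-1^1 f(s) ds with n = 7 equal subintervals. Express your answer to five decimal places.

1.93904

Δs = (1 − (-1))/7 = 2/7.
Left endpoints: -1, -5/7, -3/7, -1/7, 1/7, 3/7, 5/7.
f(-1) ≈ 0.60653, f(-5/7) ≈ 0.69967, f(-3/7) ≈ 0.80712, f(-1/7) ≈ 0.93106, f(1/7) ≈ 1.07404, f(3/7) ≈ 1.23898, f(5/7) ≈ 1.42924.
Sum = Δs · [f(-1) + f(-5/7) + f(-3/7) + ...].
Sum ≈ 1.93904.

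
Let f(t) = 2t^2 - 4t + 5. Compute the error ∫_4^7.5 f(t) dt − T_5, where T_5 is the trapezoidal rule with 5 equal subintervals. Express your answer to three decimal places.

Exact integral: ∫_4^7.5 f(t) dt ≈ 175.58333.
T_5 = 176.155.
Error ≈ 175.58333 − 176.155 ≈ -0.572.

-0.572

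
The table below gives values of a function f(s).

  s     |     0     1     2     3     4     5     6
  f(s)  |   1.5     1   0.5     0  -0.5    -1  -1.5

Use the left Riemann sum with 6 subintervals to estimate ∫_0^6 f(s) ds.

Δs = 1.
Sum = 1·[1.5 + 1 + 0.5 + 0 + (-0.5) + (-1)] = 1.5.

1.5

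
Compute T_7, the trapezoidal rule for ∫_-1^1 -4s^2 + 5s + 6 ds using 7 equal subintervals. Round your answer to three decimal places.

Δs = (1 − (-1))/7 = 2/7.
f(-1) = -3, f(-5/7) = 19/49, f(-3/7) = 153/49, f(-1/7) = 255/49, f(1/7) = 325/49, f(3/7) = 363/49, f(5/7) = 369/49, f(1) = 7.
T_7 = (Δs/2)·[f(s_0) + 2f(s_1) + ... + 2f(s_{6}) + f(s_7)].
Sum ≈ 9.224.

9.224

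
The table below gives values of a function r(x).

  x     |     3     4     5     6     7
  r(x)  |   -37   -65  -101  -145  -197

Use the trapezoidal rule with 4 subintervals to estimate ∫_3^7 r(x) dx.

Δx = 1.
T_4 = (1/2)·[(-37) + 2·(-65) + 2·(-101) + 2·(-145) + (-197)] = -428.

-428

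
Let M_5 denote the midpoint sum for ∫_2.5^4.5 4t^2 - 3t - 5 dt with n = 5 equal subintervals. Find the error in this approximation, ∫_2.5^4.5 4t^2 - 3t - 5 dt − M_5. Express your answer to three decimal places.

Exact integral: ∫_2.5^4.5 f(t) dt ≈ 69.66667.
M_5 = 69.56.
Error ≈ 69.66667 − 69.56 ≈ 0.107.

0.107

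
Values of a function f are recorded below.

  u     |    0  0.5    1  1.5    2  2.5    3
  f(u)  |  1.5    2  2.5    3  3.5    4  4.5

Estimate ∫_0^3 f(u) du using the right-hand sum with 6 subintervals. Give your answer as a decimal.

9.75

Δu = 0.5.
Sum = 0.5·[2 + 2.5 + 3 + 3.5 + 4 + 4.5] = 9.75.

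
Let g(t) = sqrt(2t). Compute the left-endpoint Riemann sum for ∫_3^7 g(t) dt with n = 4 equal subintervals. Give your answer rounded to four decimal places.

11.9043

Δt = (7 − 3)/4 = 1.
Left endpoints: 3, 4, 5, 6.
g(3) ≈ 2.4495, g(4) ≈ 2.8284, g(5) ≈ 3.1623, g(6) ≈ 3.4641.
Sum = Δt · [g(3) + g(4) + g(5) + g(6)].
Sum ≈ 11.9043.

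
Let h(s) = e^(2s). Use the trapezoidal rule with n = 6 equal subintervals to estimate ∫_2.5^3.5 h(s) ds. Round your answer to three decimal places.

478.492

Δs = (3.5 − 2.5)/6 = 1/6.
h(2.5) ≈ 148.413, h(8/3) ≈ 207.127, h(17/6) ≈ 289.069, h(3) ≈ 403.429, h(19/6) ≈ 563.030, h(10/3) ≈ 785.772, h(3.5) ≈ 1096.633.
T_6 = (Δs/2)·[h(s_0) + 2h(s_1) + ... + 2h(s_{5}) + h(s_6)].
Sum ≈ 478.492.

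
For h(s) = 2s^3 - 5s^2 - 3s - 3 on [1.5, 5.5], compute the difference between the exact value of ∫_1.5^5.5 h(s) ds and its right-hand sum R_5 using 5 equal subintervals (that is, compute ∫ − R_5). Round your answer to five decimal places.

Exact integral: ∫_1.5^5.5 h(s) ds ≈ 129.3333333.
R_5 = 205.76.
Error ≈ 129.3333333 − 205.76 ≈ -76.42667.

-76.42667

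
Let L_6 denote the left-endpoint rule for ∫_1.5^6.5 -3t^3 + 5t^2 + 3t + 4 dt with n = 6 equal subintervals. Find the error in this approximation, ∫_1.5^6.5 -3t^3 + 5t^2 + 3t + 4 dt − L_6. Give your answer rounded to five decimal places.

Exact integral: ∫_1.5^6.5 f(t) dt ≈ -802.9166667.
L_6 ≈ -571.3773148.
Error ≈ -802.9166667 − (-571.3773148) ≈ -231.53935.

-231.53935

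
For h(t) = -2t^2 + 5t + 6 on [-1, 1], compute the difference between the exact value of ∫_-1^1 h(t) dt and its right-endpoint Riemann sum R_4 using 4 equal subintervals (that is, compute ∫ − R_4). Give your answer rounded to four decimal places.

-2.3333

Exact integral: ∫_-1^1 h(t) dt ≈ 10.666667.
R_4 = 13.
Error ≈ 10.666667 − 13 ≈ -2.3333.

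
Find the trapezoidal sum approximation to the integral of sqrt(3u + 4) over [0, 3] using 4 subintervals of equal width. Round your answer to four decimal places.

8.6227

Δu = (3 − 0)/4 = 0.75.
f(0) ≈ 2.0000, f(0.75) ≈ 2.5000, f(1.5) ≈ 2.9155, f(2.25) ≈ 3.2787, f(3) ≈ 3.6056.
T_4 = (Δu/2)·[f(u_0) + 2f(u_1) + 2f(u_2) + 2f(u_3) + f(u_4)].
Sum ≈ 8.6227.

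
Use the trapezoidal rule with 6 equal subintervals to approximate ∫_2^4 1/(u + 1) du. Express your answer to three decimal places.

0.511

Δu = (4 − 2)/6 = 1/3.
f(2) = 1/3, f(7/3) = 0.3, f(8/3) = 3/11, f(3) = 0.25, f(10/3) = 3/13, f(11/3) = 3/14, f(4) = 0.2.
T_6 = (Δu/2)·[f(u_0) + 2f(u_1) + ... + 2f(u_{5}) + f(u_6)].
Sum ≈ 0.511.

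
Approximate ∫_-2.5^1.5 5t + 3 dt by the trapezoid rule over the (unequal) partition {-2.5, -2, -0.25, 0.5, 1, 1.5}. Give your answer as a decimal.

Subinterval widths: 0.5, 1.75, 0.75, 0.5, 0.5.
f(-2.5) = -9.5, f(-2) = -7, f(-0.25) = 1.75, f(0.5) = 5.5, f(1) = 8, f(1.5) = 10.5.
On each subinterval the trapezoid contributes (Δt_i/2)·[f(t_{i-1}) + f(t_i)].
Sum = 2.

2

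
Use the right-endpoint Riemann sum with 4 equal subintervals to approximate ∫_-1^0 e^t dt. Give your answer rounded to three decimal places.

0.714

Δt = (0 − (-1))/4 = 0.25.
Right endpoints: -0.75, -0.5, -0.25, 0.
f(-0.75) ≈ 0.472, f(-0.5) ≈ 0.607, f(-0.25) ≈ 0.779, f(0) ≈ 1.000.
Sum = Δt · [f(-0.75) + f(-0.5) + f(-0.25) + f(0)].
Sum ≈ 0.714.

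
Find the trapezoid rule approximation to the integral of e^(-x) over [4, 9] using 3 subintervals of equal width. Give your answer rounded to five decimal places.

Δx = (9 − 4)/3 = 5/3.
f(4) ≈ 0.01832, f(17/3) ≈ 0.00346, f(22/3) ≈ 0.00065, f(9) ≈ 0.00012.
T_3 = (Δx/2)·[f(x_0) + 2f(x_1) + 2f(x_2) + f(x_3)].
Sum ≈ 0.02222.

0.02222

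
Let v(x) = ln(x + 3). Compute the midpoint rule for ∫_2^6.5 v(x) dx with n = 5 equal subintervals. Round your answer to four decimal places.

8.8433

Δx = (6.5 − 2)/5 = 0.9.
Midpoints: 2.45, 3.35, 4.25, 5.15, 6.05.
v(2.45) ≈ 1.6956, v(3.35) ≈ 1.8485, v(4.25) ≈ 1.9810, v(5.15) ≈ 2.0980, v(6.05) ≈ 2.2028.
Sum = Δx · [v(2.45) + v(3.35) + v(4.25) + v(5.15) + v(6.05)].
Sum ≈ 8.8433.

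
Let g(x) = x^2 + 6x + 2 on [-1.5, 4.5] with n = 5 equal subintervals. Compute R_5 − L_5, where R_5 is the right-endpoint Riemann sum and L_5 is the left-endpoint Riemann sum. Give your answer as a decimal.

R_5 = 131.34.
L_5 = 66.54.
R_5 − L_5 = 64.8.

64.8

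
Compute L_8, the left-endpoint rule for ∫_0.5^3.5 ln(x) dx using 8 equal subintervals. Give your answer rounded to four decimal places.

1.3467

Δx = (3.5 − 0.5)/8 = 0.375.
Left endpoints: 0.5, 0.875, 1.25, 1.625, 2, 2.375, 2.75, 3.125.
f(0.5) ≈ -0.6931, f(0.875) ≈ -0.1335, f(1.25) ≈ 0.2231, f(1.625) ≈ 0.4855, f(2) ≈ 0.6931, f(2.375) ≈ 0.8650, f(2.75) ≈ 1.0116, f(3.125) ≈ 1.1394.
Sum = Δx · [f(0.5) + f(0.875) + f(1.25) + ...].
Sum ≈ 1.3467.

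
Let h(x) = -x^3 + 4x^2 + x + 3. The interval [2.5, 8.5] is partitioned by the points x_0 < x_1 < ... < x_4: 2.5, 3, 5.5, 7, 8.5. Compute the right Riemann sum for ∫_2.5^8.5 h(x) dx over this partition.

-760.625

Subinterval widths: 0.5, 2.5, 1.5, 1.5.
Right endpoints: 3, 5.5, 7, 8.5.
h(3) = 15, h(5.5) = -36.875, h(7) = -137, h(8.5) = -313.625.
Sum = Σ Δx_i · h(x_i).
Sum = -760.625.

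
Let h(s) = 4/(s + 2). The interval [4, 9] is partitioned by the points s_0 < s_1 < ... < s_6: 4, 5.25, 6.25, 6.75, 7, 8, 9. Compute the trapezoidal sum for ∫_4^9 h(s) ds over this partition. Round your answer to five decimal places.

Subinterval widths: 1.25, 1, 0.5, 0.25, 1, 1.
h(4) = 2/3, h(5.25) = 16/29, h(6.25) = 16/33, h(6.75) = 16/35, h(7) = 4/9, h(8) = 0.4, h(9) = 4/11.
On each subinterval the trapezoid contributes (Δs_i/2)·[h(s_{i-1}) + h(s_i)].
Sum ≈ 2.43202.

2.43202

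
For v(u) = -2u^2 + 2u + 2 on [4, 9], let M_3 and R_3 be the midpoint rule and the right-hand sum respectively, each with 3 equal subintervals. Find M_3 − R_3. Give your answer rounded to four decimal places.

106.9444

M_3 ≈ -366.018519.
R_3 ≈ -472.962963.
M_3 − R_3 ≈ 106.9444.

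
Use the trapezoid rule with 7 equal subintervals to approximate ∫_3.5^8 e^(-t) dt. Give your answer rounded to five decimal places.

0.03088

Δt = (8 − 3.5)/7 = 9/14.
f(3.5) ≈ 0.03020, f(29/7) ≈ 0.01588, f(67/14) ≈ 0.00835, f(38/7) ≈ 0.00439, f(85/14) ≈ 0.00231, f(47/7) ≈ 0.00121, f(103/14) ≈ 0.00064, f(8) ≈ 0.00034.
T_7 = (Δt/2)·[f(t_0) + 2f(t_1) + ... + 2f(t_{6}) + f(t_7)].
Sum ≈ 0.03088.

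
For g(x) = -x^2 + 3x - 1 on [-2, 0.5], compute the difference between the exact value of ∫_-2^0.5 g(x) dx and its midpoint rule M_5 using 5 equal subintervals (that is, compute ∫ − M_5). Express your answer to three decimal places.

-0.052

Exact integral: ∫_-2^0.5 g(x) dx ≈ -10.83333.
M_5 = -10.78125.
Error ≈ -10.83333 − (-10.78125) ≈ -0.052.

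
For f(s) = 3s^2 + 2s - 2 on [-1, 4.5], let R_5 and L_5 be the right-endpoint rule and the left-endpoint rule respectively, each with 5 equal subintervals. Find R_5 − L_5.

R_5 = 141.515.
L_5 = 65.89.
R_5 − L_5 = 75.625.

75.625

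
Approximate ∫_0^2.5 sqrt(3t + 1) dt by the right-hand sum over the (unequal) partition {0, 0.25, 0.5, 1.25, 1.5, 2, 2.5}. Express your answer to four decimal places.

5.7275

Subinterval widths: 0.25, 0.25, 0.75, 0.25, 0.5, 0.5.
Right endpoints: 0.25, 0.5, 1.25, 1.5, 2, 2.5.
f(0.25) ≈ 1.3229, f(0.5) ≈ 1.5811, f(1.25) ≈ 2.1794, f(1.5) ≈ 2.3452, f(2) ≈ 2.6458, f(2.5) ≈ 2.9155.
Sum = Σ Δt_i · f(t_i).
Sum ≈ 5.7275.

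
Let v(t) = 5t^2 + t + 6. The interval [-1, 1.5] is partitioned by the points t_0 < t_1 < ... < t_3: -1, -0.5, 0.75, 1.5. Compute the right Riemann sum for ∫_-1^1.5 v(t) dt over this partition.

29.390625

Subinterval widths: 0.5, 1.25, 0.75.
Right endpoints: -0.5, 0.75, 1.5.
v(-0.5) = 6.75, v(0.75) = 9.5625, v(1.5) = 18.75.
Sum = Σ Δt_i · v(t_i).
Sum = 29.390625.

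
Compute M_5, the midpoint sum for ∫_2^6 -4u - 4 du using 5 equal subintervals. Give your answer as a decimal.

-80

Δu = (6 − 2)/5 = 0.8.
Midpoints: 2.4, 3.2, 4, 4.8, 5.6.
f(2.4) = -13.6, f(3.2) = -16.8, f(4) = -20, f(4.8) = -23.2, f(5.6) = -26.4.
Sum = Δu · [f(2.4) + f(3.2) + f(4) + f(4.8) + f(5.6)].
Sum = -80.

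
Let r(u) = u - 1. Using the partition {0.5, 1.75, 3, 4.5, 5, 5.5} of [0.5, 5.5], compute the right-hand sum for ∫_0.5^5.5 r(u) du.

Subinterval widths: 1.25, 1.25, 1.5, 0.5, 0.5.
Right endpoints: 1.75, 3, 4.5, 5, 5.5.
r(1.75) = 0.75, r(3) = 2, r(4.5) = 3.5, r(5) = 4, r(5.5) = 4.5.
Sum = Σ Δu_i · r(u_i).
Sum = 12.9375.

12.9375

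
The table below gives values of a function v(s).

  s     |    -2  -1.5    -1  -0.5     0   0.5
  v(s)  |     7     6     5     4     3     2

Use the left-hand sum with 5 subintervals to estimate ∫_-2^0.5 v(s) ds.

12.5

Δs = 0.5.
Sum = 0.5·[7 + 6 + 5 + 4 + 3] = 12.5.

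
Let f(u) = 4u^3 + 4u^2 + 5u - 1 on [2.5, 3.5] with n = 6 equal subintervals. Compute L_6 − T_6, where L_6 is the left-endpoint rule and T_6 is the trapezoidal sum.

L_6 ≈ 150.018519.
T_6 ≈ 161.518519.
L_6 − T_6 = -11.5.

-11.5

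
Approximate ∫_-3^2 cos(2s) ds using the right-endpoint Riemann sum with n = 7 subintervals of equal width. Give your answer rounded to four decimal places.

Δs = (2 − (-3))/7 = 5/7.
Right endpoints: -16/7, -11/7, -6/7, -1/7, 4/7, 9/7, 2.
f(-16/7) ≈ -0.1405, f(-11/7) ≈ -1.0000, f(-6/7) ≈ -0.1430, f(-1/7) ≈ 0.9595, f(4/7) ≈ 0.4150, f(9/7) ≈ -0.8418, f(2) ≈ -0.6536.
Sum = Δs · [f(-16/7) + f(-11/7) + f(-6/7) + ...].
Sum ≈ -1.0032.

-1.0032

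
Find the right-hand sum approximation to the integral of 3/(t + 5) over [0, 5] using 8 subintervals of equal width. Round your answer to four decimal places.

Δt = (5 − 0)/8 = 0.625.
Right endpoints: 0.625, 1.25, 1.875, 2.5, 3.125, 3.75, 4.375, 5.
f(0.625) = 8/15, f(1.25) = 0.48, f(1.875) = 24/55, f(2.5) = 0.4, f(3.125) = 24/65, f(3.75) = 12/35, f(4.375) = 0.32, f(5) = 0.3.
Sum = Δt · [f(0.625) + f(1.25) + f(1.875) + ...].
Sum ≈ 1.9886.

1.9886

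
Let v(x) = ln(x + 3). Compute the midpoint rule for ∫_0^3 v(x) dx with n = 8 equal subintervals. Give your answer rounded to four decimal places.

Δx = (3 − 0)/8 = 0.375.
Midpoints: 0.1875, 0.5625, 0.9375, 1.3125, 1.6875, 2.0625, 2.4375, 2.8125.
v(0.1875) ≈ 1.1592, v(0.5625) ≈ 1.2705, v(0.9375) ≈ 1.3705, v(1.3125) ≈ 1.4615, v(1.6875) ≈ 1.5449, v(2.0625) ≈ 1.6219, v(2.4375) ≈ 1.6933, v(2.8125) ≈ 1.7600.
Sum = Δx · [v(0.1875) + v(0.5625) + v(0.9375) + ...].
Sum ≈ 4.4557.

4.4557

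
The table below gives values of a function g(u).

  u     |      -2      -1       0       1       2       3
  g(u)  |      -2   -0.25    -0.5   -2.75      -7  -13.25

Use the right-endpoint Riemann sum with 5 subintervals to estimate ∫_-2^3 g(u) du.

-23.75

Δu = 1.
Sum = 1·[(-0.25) + (-0.5) + (-2.75) + (-7) + (-13.25)] = -23.75.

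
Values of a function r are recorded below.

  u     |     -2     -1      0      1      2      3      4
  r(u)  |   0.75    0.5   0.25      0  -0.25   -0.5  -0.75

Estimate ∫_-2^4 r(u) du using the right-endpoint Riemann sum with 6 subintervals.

Δu = 1.
Sum = 1·[0.5 + 0.25 + 0 + (-0.25) + (-0.5) + (-0.75)] = -0.75.

-0.75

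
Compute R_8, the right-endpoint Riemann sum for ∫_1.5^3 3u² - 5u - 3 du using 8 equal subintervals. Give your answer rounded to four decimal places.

3.4717

Δu = (3 − 1.5)/8 = 0.1875.
Right endpoints: 1.6875, 1.875, 2.0625, 2.25, 2.4375, 2.625, 2.8125, 3.
f(1.6875) = -2.89453125, f(1.875) = -1.828125, f(2.0625) = -0.55078125, f(2.25) = 0.9375, f(2.4375) = 2.63671875, f(2.625) = 4.546875, f(2.8125) = 6.66796875, f(3) = 9.
Sum = Δu · [f(1.6875) + f(1.875) + f(2.0625) + ...].
Sum ≈ 3.4717.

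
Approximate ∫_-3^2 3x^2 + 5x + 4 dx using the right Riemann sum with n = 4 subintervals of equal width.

52.65625

Δx = (2 − (-3))/4 = 1.25.
Right endpoints: -1.75, -0.5, 0.75, 2.
f(-1.75) = 4.4375, f(-0.5) = 2.25, f(0.75) = 9.4375, f(2) = 26.
Sum = Δx · [f(-1.75) + f(-0.5) + f(0.75) + f(2)].
Sum = 52.65625.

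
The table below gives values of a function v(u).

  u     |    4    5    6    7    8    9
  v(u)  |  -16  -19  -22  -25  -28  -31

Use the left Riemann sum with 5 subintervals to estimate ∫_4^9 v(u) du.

Δu = 1.
Sum = 1·[(-16) + (-19) + (-22) + (-25) + (-28)] = -110.

-110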